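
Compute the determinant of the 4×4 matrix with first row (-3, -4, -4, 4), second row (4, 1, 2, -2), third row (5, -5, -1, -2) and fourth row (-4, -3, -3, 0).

Expand along row 4 (it has 1 zero):
  − (-4) · M_41   where M_41 = det([-4 -4 4; 1 2 -2; -5 -1 -2]) = 12
  + (-3) · M_42   where M_42 = det([-3 -4 4; 4 2 -2; 5 -1 -2]) = -30
  − (-3) · M_43   where M_43 = det([-3 -4 4; 4 1 -2; 5 -5 -2]) = -56
det = (-1)·(-4)·(12) + (+1)·(-3)·(-30) + (-1)·(-3)·(-56) = -30

-30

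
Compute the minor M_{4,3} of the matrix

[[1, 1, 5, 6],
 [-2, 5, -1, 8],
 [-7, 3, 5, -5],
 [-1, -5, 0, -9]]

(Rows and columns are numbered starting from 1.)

59

Delete row 4 and column 3; the remaining 3×3 submatrix is [1 1 6; -2 5 8; -7 3 -5].
Its determinant is 59.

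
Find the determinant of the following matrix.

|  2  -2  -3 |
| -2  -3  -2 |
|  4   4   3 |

Expand along row 1:
  + 2 · |-3 -2; 4 3| = 2·(-9 − (-8)) = -2
  − (-2) · |-2 -2; 4 3| = −(-2)·(-6 − (-8)) = 4
  + (-3) · |-2 -3; 4 4| = (-3)·(-8 − (-12)) = -12
Sum: (-2) + (4) + (-12) = -10

The determinant is -10.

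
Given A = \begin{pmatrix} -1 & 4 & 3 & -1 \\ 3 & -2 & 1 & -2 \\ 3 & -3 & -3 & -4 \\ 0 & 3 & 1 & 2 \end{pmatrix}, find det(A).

Expand along row 4 (it has 1 zero):
  + (3) · M_42   where M_42 = det([-1 3 -1; 3 1 -2; 3 -3 -4]) = 40
  − (1) · M_43   where M_43 = det([-1 4 -1; 3 -2 -2; 3 -3 -4]) = 25
  + (2) · M_44   where M_44 = det([-1 4 3; 3 -2 1; 3 -3 -3]) = 30
det = (+1)·(3)·(40) + (-1)·(1)·(25) + (+1)·(2)·(30) = 155

155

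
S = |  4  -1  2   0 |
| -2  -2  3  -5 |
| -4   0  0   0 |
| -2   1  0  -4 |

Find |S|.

Expand along row 3 (it has 3 zeros):
  + (-4) · M_31   where M_31 = det([-1 2 0; -2 3 -5; 1 0 -4]) = -14
det = (+1)·(-4)·(-14) = 56

56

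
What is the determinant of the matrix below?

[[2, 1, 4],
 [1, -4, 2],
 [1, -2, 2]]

Expand along column 1:
  + 2 · |-4 2; -2 2| = 2·(-8 − (-4)) = -8
  − 1 · |1 4; -2 2| = −1·(2 − (-8)) = -10
  + 1 · |1 4; -4 2| = 1·(2 − (-16)) = 18
Sum: (-8) + (-10) + (18) = 0

0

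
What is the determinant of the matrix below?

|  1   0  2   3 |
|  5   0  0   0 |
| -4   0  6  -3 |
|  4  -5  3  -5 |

Expand along row 2 (it has 3 zeros):
  − (5) · M_21   where M_21 = det([0 2 3; 0 6 -3; -5 3 -5]) = 120
det = (-1)·(5)·(120) = -600

The determinant is -600.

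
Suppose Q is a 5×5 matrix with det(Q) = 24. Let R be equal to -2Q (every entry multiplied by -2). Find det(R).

|R| = -768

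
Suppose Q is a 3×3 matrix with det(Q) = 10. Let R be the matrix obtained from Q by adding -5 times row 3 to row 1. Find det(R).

Adding a multiple of one row to another leaves the determinant unchanged.
det(R) = (1)·(10) = 10

|R| = 10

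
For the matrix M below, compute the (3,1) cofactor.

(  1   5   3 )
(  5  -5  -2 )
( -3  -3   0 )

The cofactor is 5.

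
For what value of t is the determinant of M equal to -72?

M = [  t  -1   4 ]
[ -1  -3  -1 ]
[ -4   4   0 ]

-1

Expanding along the row containing t, det(M) is linear in t: det(M) = (4)·t + (-68).
Set (4)·t + (-68) = -72  ⇒  (4)·t = -4  ⇒  t = -1.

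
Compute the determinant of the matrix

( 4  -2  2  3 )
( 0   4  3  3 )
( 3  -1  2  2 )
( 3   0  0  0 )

The determinant is -33.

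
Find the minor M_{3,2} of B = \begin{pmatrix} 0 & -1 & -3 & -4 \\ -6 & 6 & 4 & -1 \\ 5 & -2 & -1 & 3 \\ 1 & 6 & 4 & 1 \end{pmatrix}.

The minor is 97.

Delete row 3 and column 2; the remaining 3×3 submatrix is [0 -3 -4; -6 4 -1; 1 4 1].
Its determinant is 97.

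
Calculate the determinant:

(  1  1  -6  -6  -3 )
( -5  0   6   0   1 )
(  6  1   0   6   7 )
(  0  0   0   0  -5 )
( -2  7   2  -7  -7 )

The determinant is 540.

Expand along row 4 (it has 4 zeros):
  − (-5) · M_45   where M_45 = det([1 1 -6 -6; -5 0 6 0; 6 1 0 6; -2 7 2 -7]) = 108
det = (-1)·(-5)·(108) = 540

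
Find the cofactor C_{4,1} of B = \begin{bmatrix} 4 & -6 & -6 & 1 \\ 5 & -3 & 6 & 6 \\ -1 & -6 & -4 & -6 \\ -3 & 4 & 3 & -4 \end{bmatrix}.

Delete row 4 and column 1; the remaining 3×3 submatrix is [-6 -6 1; -3 6 6; -6 -4 -6].
Its determinant is 444.
The cofactor carries sign (−1)^(4+1) = −1, so C_{4,1} = −(444) = -444.

The cofactor is -444.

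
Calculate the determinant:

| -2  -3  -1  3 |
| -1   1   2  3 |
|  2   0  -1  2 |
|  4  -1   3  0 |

221

Expand along row 3 (it has 1 zero):
  + (2) · M_31   where M_31 = det([-3 -1 3; 1 2 3; -1 3 0]) = 45
  + (-1) · M_33   where M_33 = det([-2 -3 3; -1 1 3; 4 -1 0]) = -51
  − (2) · M_34   where M_34 = det([-2 -3 -1; -1 1 2; 4 -1 3]) = -40
det = (+1)·(2)·(45) + (+1)·(-1)·(-51) + (-1)·(2)·(-40) = 221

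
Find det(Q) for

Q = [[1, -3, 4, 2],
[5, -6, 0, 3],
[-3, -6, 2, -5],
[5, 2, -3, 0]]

858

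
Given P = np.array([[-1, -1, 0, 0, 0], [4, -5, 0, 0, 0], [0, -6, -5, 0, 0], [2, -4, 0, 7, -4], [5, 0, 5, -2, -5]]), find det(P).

|P| = 1935

P is block lower-triangular with a 2×2 block and a 3×3 block on the diagonal, so its determinant equals the product of the determinants of the diagonal blocks.
det of the 2×2 block = 9
det of the 3×3 block = 215
det = (9)·(215) = 1935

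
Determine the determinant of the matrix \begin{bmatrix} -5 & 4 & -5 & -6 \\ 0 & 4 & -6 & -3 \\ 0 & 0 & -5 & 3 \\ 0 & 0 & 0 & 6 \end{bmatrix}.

600

The matrix is upper triangular, so the determinant is the product of the diagonal entries:
det = (-5) · (4) · (-5) · (6) = 600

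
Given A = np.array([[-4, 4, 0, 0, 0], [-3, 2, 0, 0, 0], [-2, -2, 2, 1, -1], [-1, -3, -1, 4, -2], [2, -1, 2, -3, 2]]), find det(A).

A is block lower-triangular with a 2×2 block and a 3×3 block on the diagonal, so its determinant equals the product of the determinants of the diagonal blocks.
det of the 2×2 block = 4
det of the 3×3 block = 7
det = (4)·(7) = 28

det(A) = 28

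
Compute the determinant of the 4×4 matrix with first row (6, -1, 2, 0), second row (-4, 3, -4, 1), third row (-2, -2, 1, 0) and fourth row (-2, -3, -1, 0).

Expand along column 4 (it has 3 zeros):
  + (1) · M_24   where M_24 = det([6 -1 2; -2 -2 1; -2 -3 -1]) = 38
det = (+1)·(1)·(38) = 38

38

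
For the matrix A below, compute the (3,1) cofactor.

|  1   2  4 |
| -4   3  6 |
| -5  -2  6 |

The cofactor is 0.

Delete row 3 and column 1; the remaining 2×2 submatrix is [2 4; 3 6].
Its determinant is 2·6 − 4·3 = 0.
The cofactor carries sign (−1)^(3+1) = +1, so C_{3,1} = +(0) = 0.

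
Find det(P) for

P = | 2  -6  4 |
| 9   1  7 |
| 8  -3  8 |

Expand along row 1:
  + 2 · |1 7; -3 8| = 2·(8 − (-21)) = 58
  − (-6) · |9 7; 8 8| = −(-6)·(72 − 56) = 96
  + 4 · |9 1; 8 -3| = 4·(-27 − 8) = -140
Sum: (58) + (96) + (-140) = 14

14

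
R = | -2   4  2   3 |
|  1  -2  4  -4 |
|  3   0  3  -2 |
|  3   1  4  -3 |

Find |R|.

Expand along row 3 (it has 1 zero):
  + (3) · M_31   where M_31 = det([4 2 3; -2 4 -4; 1 4 -3]) = -40
  + (3) · M_33   where M_33 = det([-2 4 3; 1 -2 -4; 3 1 -3]) = -35
  − (-2) · M_34   where M_34 = det([-2 4 2; 1 -2 4; 3 1 4]) = 70
det = (+1)·(3)·(-40) + (+1)·(3)·(-35) + (-1)·(-2)·(70) = -85

-85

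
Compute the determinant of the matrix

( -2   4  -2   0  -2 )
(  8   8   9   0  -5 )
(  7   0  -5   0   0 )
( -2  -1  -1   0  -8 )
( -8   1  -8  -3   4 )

-15678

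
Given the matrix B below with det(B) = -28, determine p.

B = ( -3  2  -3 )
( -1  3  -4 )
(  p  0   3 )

p = -7

Expanding along the column containing p, det(B) is linear in p: det(B) = (1)·p + (-21).
Set (1)·p + (-21) = -28  ⇒  (1)·p = -7  ⇒  p = -7.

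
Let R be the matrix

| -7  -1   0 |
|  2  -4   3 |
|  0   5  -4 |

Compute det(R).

-15

Expand along row 1:
  + (-7) · |-4 3; 5 -4| = (-7)·(16 − 15) = -7
  − (-1) · |2 3; 0 -4| = −(-1)·(-8 − 0) = -8
Sum: (-7) + (-8) = -15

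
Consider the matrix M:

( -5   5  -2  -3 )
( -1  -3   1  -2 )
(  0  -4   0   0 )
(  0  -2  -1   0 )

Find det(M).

28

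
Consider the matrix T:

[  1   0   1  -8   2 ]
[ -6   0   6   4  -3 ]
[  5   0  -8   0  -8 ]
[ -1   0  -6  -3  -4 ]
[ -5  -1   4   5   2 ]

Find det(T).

|T| = -3065

Expand along column 2 (it has 4 zeros):
  − (-1) · M_52   where M_52 = det([1 1 -8 2; -6 6 4 -3; 5 -8 0 -8; -1 -6 -3 -4]) = -3065
det = (-1)·(-1)·(-3065) = -3065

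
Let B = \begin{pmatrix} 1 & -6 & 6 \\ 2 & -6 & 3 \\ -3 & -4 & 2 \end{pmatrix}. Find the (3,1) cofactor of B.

18

Delete row 3 and column 1; the remaining 2×2 submatrix is [-6 6; -6 3].
Its determinant is (-6)·3 − 6·(-6) = 18.
The cofactor carries sign (−1)^(3+1) = +1, so C_{3,1} = +(18) = 18.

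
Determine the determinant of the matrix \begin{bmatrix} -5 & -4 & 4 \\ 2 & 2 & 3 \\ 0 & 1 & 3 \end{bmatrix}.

Expand along column 1:
  + (-5) · |2 3; 1 3| = (-5)·(6 − 3) = -15
  − 2 · |-4 4; 1 3| = −2·(-12 − 4) = 32
Sum: (-15) + (32) = 17

17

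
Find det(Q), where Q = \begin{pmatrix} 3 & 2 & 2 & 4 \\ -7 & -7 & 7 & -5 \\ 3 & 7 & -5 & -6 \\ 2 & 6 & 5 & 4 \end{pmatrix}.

Expand along row 1:
  + (3) · M_11   where M_11 = det([-7 7 -5; 7 -5 -6; 6 5 4]) = -843
  − (2) · M_12   where M_12 = det([-7 7 -5; 3 -5 -6; 2 5 4]) = -363
  + (2) · M_13   where M_13 = det([-7 -7 -5; 3 7 -6; 2 6 4]) = -300
  − (4) · M_14   where M_14 = det([-7 -7 7; 3 7 -5; 2 6 5]) = -252
det = (+1)·(3)·(-843) + (-1)·(2)·(-363) + (+1)·(2)·(-300) + (-1)·(4)·(-252) = -1395

-1395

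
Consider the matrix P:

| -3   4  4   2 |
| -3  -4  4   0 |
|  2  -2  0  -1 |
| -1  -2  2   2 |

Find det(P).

|P| = 136

Expand along row 2 (it has 1 zero):
  − (-3) · M_21   where M_21 = det([4 4 2; -2 0 -1; -2 2 2]) = 24
  + (-4) · M_22   where M_22 = det([-3 4 2; 2 0 -1; -1 2 2]) = -10
  − (4) · M_23   where M_23 = det([-3 4 2; 2 -2 -1; -1 -2 2]) = -6
det = (-1)·(-3)·(24) + (+1)·(-4)·(-10) + (-1)·(4)·(-6) = 136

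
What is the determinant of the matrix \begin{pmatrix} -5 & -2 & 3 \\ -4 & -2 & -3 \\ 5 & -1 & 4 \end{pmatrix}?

Expand along row 1:
  + (-5) · |-2 -3; -1 4| = (-5)·(-8 − 3) = 55
  − (-2) · |-4 -3; 5 4| = −(-2)·(-16 − (-15)) = -2
  + 3 · |-4 -2; 5 -1| = 3·(4 − (-10)) = 42
Sum: (55) + (-2) + (42) = 95

The determinant is 95.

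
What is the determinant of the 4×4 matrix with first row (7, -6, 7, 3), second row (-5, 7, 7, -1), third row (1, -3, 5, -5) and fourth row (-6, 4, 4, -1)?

Expand along row 1:
  + (7) · M_11   where M_11 = det([7 7 -1; -3 5 -5; 4 4 -1]) = -24
  − (-6) · M_12   where M_12 = det([-5 7 -1; 1 5 -5; -6 4 -1]) = 108
  + (7) · M_13   where M_13 = det([-5 7 -1; 1 -3 -5; -6 4 -1]) = 116
  − (3) · M_14   where M_14 = det([-5 7 7; 1 -3 5; -6 4 4]) = -176
det = (+1)·(7)·(-24) + (-1)·(-6)·(108) + (+1)·(7)·(116) + (-1)·(3)·(-176) = 1820

1820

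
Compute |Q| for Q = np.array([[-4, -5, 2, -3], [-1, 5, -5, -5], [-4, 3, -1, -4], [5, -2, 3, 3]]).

The determinant is 447.

Expand along row 1:
  + (-4) · M_11   where M_11 = det([5 -5 -5; 3 -1 -4; -2 3 3]) = 15
  − (-5) · M_12   where M_12 = det([-1 -5 -5; -4 -1 -4; 5 3 3]) = 66
  + (2) · M_13   where M_13 = det([-1 5 -5; -4 3 -4; 5 -2 3]) = -6
  − (-3) · M_14   where M_14 = det([-1 5 -5; -4 3 -1; 5 -2 3]) = 63
det = (+1)·(-4)·(15) + (-1)·(-5)·(66) + (+1)·(2)·(-6) + (-1)·(-3)·(63) = 447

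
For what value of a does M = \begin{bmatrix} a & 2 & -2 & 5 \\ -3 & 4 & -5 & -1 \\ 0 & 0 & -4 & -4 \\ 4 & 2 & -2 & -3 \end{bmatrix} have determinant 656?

3

Expanding along the column containing a, det(M) is linear in a: det(M) = (48)·a + (512).
Set (48)·a + (512) = 656  ⇒  (48)·a = 144  ⇒  a = 3.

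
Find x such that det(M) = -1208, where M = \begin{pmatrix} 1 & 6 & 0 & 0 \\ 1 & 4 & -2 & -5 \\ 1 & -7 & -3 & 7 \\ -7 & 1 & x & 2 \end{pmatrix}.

1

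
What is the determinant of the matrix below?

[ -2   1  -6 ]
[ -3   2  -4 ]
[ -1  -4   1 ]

-49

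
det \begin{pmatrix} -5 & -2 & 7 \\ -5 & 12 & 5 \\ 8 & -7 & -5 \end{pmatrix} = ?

-332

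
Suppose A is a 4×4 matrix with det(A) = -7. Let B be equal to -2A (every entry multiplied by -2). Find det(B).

For a 4×4 matrix, det(-2A) = (-2)^4·det(A) = 16·det(A).
det(B) = (16)·(-7) = -112

-112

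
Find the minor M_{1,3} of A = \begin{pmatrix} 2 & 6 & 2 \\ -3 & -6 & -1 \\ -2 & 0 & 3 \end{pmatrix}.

-12

Delete row 1 and column 3; the remaining 2×2 submatrix is [-3 -6; -2 0].
Its determinant is (-3)·0 − (-6)·(-2) = -12.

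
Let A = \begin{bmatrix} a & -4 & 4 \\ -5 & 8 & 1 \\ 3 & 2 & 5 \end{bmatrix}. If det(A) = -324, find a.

a = -2

Expanding along the row containing a, det(A) is linear in a: det(A) = (38)·a + (-248).
Set (38)·a + (-248) = -324  ⇒  (38)·a = -76  ⇒  a = -2.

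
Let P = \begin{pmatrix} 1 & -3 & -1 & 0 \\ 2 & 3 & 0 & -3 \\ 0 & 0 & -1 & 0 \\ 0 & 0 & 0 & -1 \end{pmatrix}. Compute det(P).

The determinant is 9.

P is block upper-triangular with a 2×2 block and a 2×2 block on the diagonal, so its determinant equals the product of the determinants of the diagonal blocks.
det of the 2×2 block = 9
det of the 2×2 block = 1
det = (9)·(1) = 9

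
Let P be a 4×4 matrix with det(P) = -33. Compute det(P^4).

1185921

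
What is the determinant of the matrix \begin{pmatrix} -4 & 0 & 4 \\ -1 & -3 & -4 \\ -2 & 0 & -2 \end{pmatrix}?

Expand along column 2:
  + (-3) · |-4 4; -2 -2| = (-3)·(8 − (-8)) = -48

The determinant is -48.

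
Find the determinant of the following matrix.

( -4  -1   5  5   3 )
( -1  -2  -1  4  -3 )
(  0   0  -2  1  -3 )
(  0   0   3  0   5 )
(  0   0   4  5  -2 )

The matrix is block upper-triangular with a 2×2 block and a 3×3 block on the diagonal, so its determinant equals the product of the determinants of the diagonal blocks.
det of the 2×2 block = 7
det of the 3×3 block = 31
det = (7)·(31) = 217

217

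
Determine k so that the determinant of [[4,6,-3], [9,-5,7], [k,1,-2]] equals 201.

4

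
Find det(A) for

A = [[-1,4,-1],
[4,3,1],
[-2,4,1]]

Expand along row 1:
  + (-1) · |3 1; 4 1| = (-1)·(3 − 4) = 1
  − 4 · |4 1; -2 1| = −4·(4 − (-2)) = -24
  + (-1) · |4 3; -2 4| = (-1)·(16 − (-6)) = -22
Sum: (1) + (-24) + (-22) = -45

det(A) = -45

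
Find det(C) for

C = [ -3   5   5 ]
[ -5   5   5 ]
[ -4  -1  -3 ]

Expand along column 1:
  + (-3) · |5 5; -1 -3| = (-3)·(-15 − (-5)) = 30
  − (-5) · |5 5; -1 -3| = −(-5)·(-15 − (-5)) = -50
  + (-4) · |5 5; 5 5| = (-4)·(25 − 25) = 0
Sum: (30) + (-50) + (0) = -20

The determinant is -20.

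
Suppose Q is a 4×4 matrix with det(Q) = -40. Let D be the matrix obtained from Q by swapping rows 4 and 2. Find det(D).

40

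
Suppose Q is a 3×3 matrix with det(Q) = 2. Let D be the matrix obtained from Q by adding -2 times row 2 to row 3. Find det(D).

Adding a multiple of one row to another leaves the determinant unchanged.
det(D) = (1)·(2) = 2

det(D) = 2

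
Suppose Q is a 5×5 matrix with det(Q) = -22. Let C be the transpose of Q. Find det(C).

-22

det(Qᵀ) = det(Q).
det(C) = (1)·(-22) = -22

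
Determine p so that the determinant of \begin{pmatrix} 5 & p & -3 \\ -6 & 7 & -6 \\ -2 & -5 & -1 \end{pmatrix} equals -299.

3

Expanding along the row containing p, det(A) is linear in p: det(A) = (6)·p + (-317).
Set (6)·p + (-317) = -299  ⇒  (6)·p = 18  ⇒  p = 3.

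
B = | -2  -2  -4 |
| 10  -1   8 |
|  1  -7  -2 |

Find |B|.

det(B) = 104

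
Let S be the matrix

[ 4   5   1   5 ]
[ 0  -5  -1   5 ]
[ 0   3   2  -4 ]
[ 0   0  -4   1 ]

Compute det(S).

Expand along column 1 (it has 3 zeros):
  + (4) · M_11   where M_11 = det([-5 -1 5; 3 2 -4; 0 -4 1]) = 13
det = (+1)·(4)·(13) = 52

|S| = 52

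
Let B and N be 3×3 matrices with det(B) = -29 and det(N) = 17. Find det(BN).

det(BN) = det(B)·det(N) = (-29)·(17) = -493

-493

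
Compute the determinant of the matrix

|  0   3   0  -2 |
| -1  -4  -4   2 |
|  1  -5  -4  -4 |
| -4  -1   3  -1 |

Expand along row 1 (it has 2 zeros):
  − (3) · M_12   where M_12 = det([-1 -4 2; 1 -4 -4; -4 3 -1]) = -110
  − (-2) · M_14   where M_14 = det([-1 -4 -4; 1 -5 -4; -4 -1 3]) = 51
det = (-1)·(3)·(-110) + (-1)·(-2)·(51) = 432

432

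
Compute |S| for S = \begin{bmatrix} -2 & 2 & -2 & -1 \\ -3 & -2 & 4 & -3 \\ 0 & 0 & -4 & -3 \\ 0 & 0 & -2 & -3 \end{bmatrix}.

det(S) = 60

S is block upper-triangular with a 2×2 block and a 2×2 block on the diagonal, so its determinant equals the product of the determinants of the diagonal blocks.
det of the 2×2 block = 10
det of the 2×2 block = 6
det = (10)·(6) = 60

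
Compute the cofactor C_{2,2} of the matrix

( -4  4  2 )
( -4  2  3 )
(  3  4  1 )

Delete row 2 and column 2; the remaining 2×2 submatrix is [-4 2; 3 1].
Its determinant is (-4)·1 − 2·3 = -10.
The cofactor carries sign (−1)^(2+2) = +1, so C_{2,2} = +(-10) = -10.

-10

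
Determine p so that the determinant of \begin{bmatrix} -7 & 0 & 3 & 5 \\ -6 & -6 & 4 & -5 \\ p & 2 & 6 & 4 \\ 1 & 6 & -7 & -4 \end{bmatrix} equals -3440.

p = 3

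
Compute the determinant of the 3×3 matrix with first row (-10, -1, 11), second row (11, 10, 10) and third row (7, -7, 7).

The determinant is -3010.

Expand along column 1:
  + (-10) · |10 10; -7 7| = (-10)·(70 − (-70)) = -1400
  − 11 · |-1 11; -7 7| = −11·(-7 − (-77)) = -770
  + 7 · |-1 11; 10 10| = 7·(-10 − 110) = -840
Sum: (-1400) + (-770) + (-840) = -3010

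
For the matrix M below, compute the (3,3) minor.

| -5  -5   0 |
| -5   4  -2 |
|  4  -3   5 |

Delete row 3 and column 3; the remaining 2×2 submatrix is [-5 -5; -5 4].
Its determinant is (-5)·4 − (-5)·(-5) = -45.

The minor is -45.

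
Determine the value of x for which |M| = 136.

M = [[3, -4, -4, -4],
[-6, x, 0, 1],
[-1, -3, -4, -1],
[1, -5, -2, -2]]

Expanding along the row containing x, det(M) is linear in x: det(M) = (6)·x + (166).
Set (6)·x + (166) = 136  ⇒  (6)·x = -30  ⇒  x = -5.

x = -5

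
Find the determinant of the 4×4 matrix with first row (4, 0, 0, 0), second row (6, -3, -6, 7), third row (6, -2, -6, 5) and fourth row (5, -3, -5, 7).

The determinant is 4.

Expand along row 1 (it has 3 zeros):
  + (4) · M_11   where M_11 = det([-3 -6 7; -2 -6 5; -3 -5 7]) = 1
det = (+1)·(4)·(1) = 4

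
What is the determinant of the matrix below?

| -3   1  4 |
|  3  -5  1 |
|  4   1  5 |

159

Expand along column 1:
  + (-3) · |-5 1; 1 5| = (-3)·(-25 − 1) = 78
  − 3 · |1 4; 1 5| = −3·(5 − 4) = -3
  + 4 · |1 4; -5 1| = 4·(1 − (-20)) = 84
Sum: (78) + (-3) + (84) = 159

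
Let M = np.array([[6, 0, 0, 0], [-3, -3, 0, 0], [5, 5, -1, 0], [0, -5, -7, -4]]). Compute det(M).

M is lower triangular, so det(M) is the product of the diagonal entries:
det = (6) · (-3) · (-1) · (-4) = -72

det(M) = -72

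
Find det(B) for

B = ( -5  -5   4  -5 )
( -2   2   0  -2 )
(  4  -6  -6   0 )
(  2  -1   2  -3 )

-872

Expand along row 2 (it has 1 zero):
  − (-2) · M_21   where M_21 = det([-5 4 -5; -6 -6 0; -1 2 -3]) = -72
  + (2) · M_22   where M_22 = det([-5 4 -5; 4 -6 0; 2 2 -3]) = -142
  + (-2) · M_24   where M_24 = det([-5 -5 4; 4 -6 -6; 2 -1 2]) = 222
det = (-1)·(-2)·(-72) + (+1)·(2)·(-142) + (+1)·(-2)·(222) = -872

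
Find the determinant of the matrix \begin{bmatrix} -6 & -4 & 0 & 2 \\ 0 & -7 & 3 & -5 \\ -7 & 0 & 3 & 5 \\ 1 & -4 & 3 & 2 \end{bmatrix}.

Expand along row 1 (it has 1 zero):
  + (-6) · M_11   where M_11 = det([-7 3 -5; 0 3 5; -4 3 2]) = -57
  − (-4) · M_12   where M_12 = det([0 3 -5; -7 3 5; 1 3 2]) = 177
  − (2) · M_14   where M_14 = det([0 -7 3; -7 0 3; 1 -4 3]) = -84
det = (+1)·(-6)·(-57) + (-1)·(-4)·(177) + (-1)·(2)·(-84) = 1218

1218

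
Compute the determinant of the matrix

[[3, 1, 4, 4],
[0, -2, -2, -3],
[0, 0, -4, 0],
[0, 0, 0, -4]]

The matrix is upper triangular, so the determinant is the product of the diagonal entries:
det = (3) · (-2) · (-4) · (-4) = -96

The determinant is -96.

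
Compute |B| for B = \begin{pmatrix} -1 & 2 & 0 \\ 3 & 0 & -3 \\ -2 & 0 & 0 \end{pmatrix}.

12

Expand along column 2:
  − 2 · |3 -3; -2 0| = −2·(0 − 6) = 12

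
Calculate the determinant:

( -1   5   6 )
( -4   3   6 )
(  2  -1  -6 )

-60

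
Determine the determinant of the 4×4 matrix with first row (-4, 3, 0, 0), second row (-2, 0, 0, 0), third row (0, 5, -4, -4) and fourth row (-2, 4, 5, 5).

0

The matrix is block lower-triangular with a 2×2 block and a 2×2 block on the diagonal, so its determinant equals the product of the determinants of the diagonal blocks.
det of the 2×2 block = 6
det of the 2×2 block = 0
det = (6)·(0) = 0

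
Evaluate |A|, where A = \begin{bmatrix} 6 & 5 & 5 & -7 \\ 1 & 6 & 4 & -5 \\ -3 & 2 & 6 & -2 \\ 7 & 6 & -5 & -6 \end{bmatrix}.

|A| = -325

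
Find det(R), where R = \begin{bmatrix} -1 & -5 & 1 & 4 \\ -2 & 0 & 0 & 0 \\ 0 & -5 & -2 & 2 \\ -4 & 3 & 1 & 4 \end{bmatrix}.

160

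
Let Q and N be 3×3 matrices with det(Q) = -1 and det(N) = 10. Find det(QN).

det(QN) = -10

det(QN) = det(Q)·det(N) = (-1)·(10) = -10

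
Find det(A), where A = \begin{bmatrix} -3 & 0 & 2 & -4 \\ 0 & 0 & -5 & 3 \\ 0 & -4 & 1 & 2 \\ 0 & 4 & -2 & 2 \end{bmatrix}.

Expand along column 1 (it has 3 zeros):
  + (-3) · M_11   where M_11 = det([0 -5 3; -4 1 2; 4 -2 2]) = -68
det = (+1)·(-3)·(-68) = 204

det(A) = 204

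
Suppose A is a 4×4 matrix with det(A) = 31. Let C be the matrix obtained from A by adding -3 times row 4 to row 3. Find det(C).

Adding a multiple of one row to another leaves the determinant unchanged.
det(C) = (1)·(31) = 31

det(C) = 31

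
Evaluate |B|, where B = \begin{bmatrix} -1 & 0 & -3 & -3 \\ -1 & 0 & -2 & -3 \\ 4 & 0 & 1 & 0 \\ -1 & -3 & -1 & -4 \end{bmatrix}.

det(B) = -36

Expand along column 2 (it has 3 zeros):
  + (-3) · M_42   where M_42 = det([-1 -3 -3; -1 -2 -3; 4 1 0]) = 12
det = (+1)·(-3)·(12) = -36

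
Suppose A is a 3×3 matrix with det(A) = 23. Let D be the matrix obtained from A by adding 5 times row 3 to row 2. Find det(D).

The determinant is 23.

Adding a multiple of one row to another leaves the determinant unchanged.
det(D) = (1)·(23) = 23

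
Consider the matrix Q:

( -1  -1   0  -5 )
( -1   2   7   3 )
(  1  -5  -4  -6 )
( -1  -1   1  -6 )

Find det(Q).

|Q| = 45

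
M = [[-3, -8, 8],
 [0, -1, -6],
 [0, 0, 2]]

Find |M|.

M is upper triangular, so det(M) is the product of the diagonal entries:
det = (-3) · (-1) · (2) = 6

det(M) = 6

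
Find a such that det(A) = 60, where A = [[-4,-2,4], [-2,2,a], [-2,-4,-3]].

Expanding along the column containing a, det(A) is linear in a: det(A) = (-12)·a + (84).
Set (-12)·a + (84) = 60  ⇒  (-12)·a = -24  ⇒  a = 2.

a = 2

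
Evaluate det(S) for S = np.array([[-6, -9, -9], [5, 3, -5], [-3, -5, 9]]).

402

Expand along row 1:
  + (-6) · |3 -5; -5 9| = (-6)·(27 − 25) = -12
  − (-9) · |5 -5; -3 9| = −(-9)·(45 − 15) = 270
  + (-9) · |5 3; -3 -5| = (-9)·(-25 − (-9)) = 144
Sum: (-12) + (270) + (144) = 402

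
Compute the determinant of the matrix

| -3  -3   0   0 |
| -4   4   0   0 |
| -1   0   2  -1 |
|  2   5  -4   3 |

The matrix is block lower-triangular with a 2×2 block and a 2×2 block on the diagonal, so its determinant equals the product of the determinants of the diagonal blocks.
det of the 2×2 block = -24
det of the 2×2 block = 2
det = (-24)·(2) = -48

The determinant is -48.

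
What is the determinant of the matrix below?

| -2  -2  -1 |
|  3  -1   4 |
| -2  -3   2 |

19

Expand along row 1:
  + (-2) · |-1 4; -3 2| = (-2)·(-2 − (-12)) = -20
  − (-2) · |3 4; -2 2| = −(-2)·(6 − (-8)) = 28
  + (-1) · |3 -1; -2 -3| = (-1)·(-9 − 2) = 11
Sum: (-20) + (28) + (11) = 19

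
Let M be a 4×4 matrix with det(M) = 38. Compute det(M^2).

1444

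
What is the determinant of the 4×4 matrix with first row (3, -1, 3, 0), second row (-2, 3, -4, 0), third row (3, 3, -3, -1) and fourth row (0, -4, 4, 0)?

Expand along column 4 (it has 3 zeros):
  − (-1) · M_34   where M_34 = det([3 -1 3; -2 3 -4; 0 -4 4]) = 4
det = (-1)·(-1)·(4) = 4

4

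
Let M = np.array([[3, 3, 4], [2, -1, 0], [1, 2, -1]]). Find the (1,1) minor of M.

1

Delete row 1 and column 1; the remaining 2×2 submatrix is [-1 0; 2 -1].
Its determinant is (-1)·(-1) − 0·2 = 1.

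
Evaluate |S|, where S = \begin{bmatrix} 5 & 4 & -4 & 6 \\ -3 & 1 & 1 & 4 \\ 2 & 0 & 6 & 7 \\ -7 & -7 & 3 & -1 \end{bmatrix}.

The determinant is 1684.

Expand along row 3 (it has 1 zero):
  + (2) · M_31   where M_31 = det([4 -4 6; 1 1 4; -7 3 -1]) = 116
  + (6) · M_33   where M_33 = det([5 4 6; -3 1 4; -7 -7 -1]) = 179
  − (7) · M_34   where M_34 = det([5 4 -4; -3 1 1; -7 -7 3]) = -54
det = (+1)·(2)·(116) + (+1)·(6)·(179) + (-1)·(7)·(-54) = 1684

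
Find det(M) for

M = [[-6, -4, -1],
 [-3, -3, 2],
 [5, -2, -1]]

Expand along column 1:
  + (-6) · |-3 2; -2 -1| = (-6)·(3 − (-4)) = -42
  − (-3) · |-4 -1; -2 -1| = −(-3)·(4 − 2) = 6
  + 5 · |-4 -1; -3 2| = 5·(-8 − 3) = -55
Sum: (-42) + (6) + (-55) = -91

-91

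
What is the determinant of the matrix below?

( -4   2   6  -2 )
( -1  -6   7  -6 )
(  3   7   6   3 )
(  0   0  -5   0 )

Expand along row 4 (it has 3 zeros):
  − (-5) · M_43   where M_43 = det([-4 2 -2; -1 -6 -6; 3 7 3]) = -148
det = (-1)·(-5)·(-148) = -740

The determinant is -740.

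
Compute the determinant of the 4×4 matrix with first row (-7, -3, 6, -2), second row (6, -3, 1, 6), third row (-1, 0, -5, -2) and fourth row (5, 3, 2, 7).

Expand along row 3 (it has 1 zero):
  + (-1) · M_31   where M_31 = det([-3 6 -2; -3 1 6; 3 2 7]) = 267
  + (-5) · M_33   where M_33 = det([-7 -3 -2; 6 -3 6; 5 3 7]) = 243
  − (-2) · M_34   where M_34 = det([-7 -3 6; 6 -3 1; 5 3 2]) = 282
det = (+1)·(-1)·(267) + (+1)·(-5)·(243) + (-1)·(-2)·(282) = -918

-918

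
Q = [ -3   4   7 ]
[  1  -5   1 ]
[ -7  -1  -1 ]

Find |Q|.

-294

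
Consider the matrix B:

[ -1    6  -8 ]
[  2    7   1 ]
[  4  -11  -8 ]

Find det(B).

Expand along row 1:
  + (-1) · |7 1; -11 -8| = (-1)·(-56 − (-11)) = 45
  − 6 · |2 1; 4 -8| = −6·(-16 − 4) = 120
  + (-8) · |2 7; 4 -11| = (-8)·(-22 − 28) = 400
Sum: (45) + (120) + (400) = 565

det(B) = 565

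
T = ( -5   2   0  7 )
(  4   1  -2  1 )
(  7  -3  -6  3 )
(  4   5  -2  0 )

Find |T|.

|T| = -360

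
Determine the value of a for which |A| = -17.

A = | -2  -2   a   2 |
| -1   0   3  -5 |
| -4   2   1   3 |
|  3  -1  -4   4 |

a = -1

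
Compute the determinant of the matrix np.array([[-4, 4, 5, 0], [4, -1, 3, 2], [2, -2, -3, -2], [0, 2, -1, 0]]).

144

Expand along row 4 (it has 2 zeros):
  + (2) · M_42   where M_42 = det([-4 5 0; 4 3 2; 2 -3 -2]) = 60
  − (-1) · M_43   where M_43 = det([-4 4 0; 4 -1 2; 2 -2 -2]) = 24
det = (+1)·(2)·(60) + (-1)·(-1)·(24) = 144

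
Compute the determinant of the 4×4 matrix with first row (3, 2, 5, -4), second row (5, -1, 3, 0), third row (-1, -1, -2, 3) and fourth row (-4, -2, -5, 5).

12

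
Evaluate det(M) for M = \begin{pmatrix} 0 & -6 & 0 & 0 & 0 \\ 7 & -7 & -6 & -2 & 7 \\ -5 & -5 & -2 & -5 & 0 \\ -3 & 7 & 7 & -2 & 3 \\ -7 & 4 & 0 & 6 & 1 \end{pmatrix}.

The determinant is 31776.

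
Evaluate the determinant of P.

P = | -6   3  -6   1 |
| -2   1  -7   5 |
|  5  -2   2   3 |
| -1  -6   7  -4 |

Expand along row 1:
  + (-6) · M_11   where M_11 = det([1 -7 5; -2 2 3; -6 7 -4]) = 143
  − (3) · M_12   where M_12 = det([-2 -7 5; 5 2 3; -1 7 -4]) = 124
  + (-6) · M_13   where M_13 = det([-2 1 5; 5 -2 3; -1 -6 -4]) = -195
  − (1) · M_14   where M_14 = det([-2 1 -7; 5 -2 2; -1 -6 7]) = 191
det = (+1)·(-6)·(143) + (-1)·(3)·(124) + (+1)·(-6)·(-195) + (-1)·(1)·(191) = -251

det(P) = -251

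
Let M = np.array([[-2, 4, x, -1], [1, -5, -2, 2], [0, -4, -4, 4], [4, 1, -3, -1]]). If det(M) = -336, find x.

9

Expanding along the column containing x, det(M) is linear in x: det(M) = (-48)·x + (96).
Set (-48)·x + (96) = -336  ⇒  (-48)·x = -432  ⇒  x = 9.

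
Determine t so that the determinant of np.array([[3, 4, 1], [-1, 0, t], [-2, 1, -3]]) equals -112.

Expanding along the column containing t, det(M) is linear in t: det(M) = (-11)·t + (-13).
Set (-11)·t + (-13) = -112  ⇒  (-11)·t = -99  ⇒  t = 9.

t = 9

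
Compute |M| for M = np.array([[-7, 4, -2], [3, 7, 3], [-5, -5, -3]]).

det(M) = -22

Expand along column 1:
  + (-7) · |7 3; -5 -3| = (-7)·(-21 − (-15)) = 42
  − 3 · |4 -2; -5 -3| = −3·(-12 − 10) = 66
  + (-5) · |4 -2; 7 3| = (-5)·(12 − (-14)) = -130
Sum: (42) + (66) + (-130) = -22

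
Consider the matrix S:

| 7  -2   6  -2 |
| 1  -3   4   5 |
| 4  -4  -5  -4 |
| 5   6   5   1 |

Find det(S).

2277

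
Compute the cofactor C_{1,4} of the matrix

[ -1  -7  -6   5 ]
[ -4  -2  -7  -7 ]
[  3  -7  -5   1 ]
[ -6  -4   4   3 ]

-534

Delete row 1 and column 4; the remaining 3×3 submatrix is [-4 -2 -7; 3 -7 -5; -6 -4 4].
Its determinant is 534.
The cofactor carries sign (−1)^(1+4) = −1, so C_{1,4} = −(534) = -534.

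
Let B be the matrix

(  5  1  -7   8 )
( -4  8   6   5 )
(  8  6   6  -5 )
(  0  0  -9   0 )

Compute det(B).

Expand along row 4 (it has 3 zeros):
  − (-9) · M_43   where M_43 = det([5 1 8; -4 8 5; 8 6 -5]) = -1034
det = (-1)·(-9)·(-1034) = -9306

|B| = -9306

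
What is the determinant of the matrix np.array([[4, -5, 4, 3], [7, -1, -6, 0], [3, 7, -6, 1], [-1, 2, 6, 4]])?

The determinant is -72.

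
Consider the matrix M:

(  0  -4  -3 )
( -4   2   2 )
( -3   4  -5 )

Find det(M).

134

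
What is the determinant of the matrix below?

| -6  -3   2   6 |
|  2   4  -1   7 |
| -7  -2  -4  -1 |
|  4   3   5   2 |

-1117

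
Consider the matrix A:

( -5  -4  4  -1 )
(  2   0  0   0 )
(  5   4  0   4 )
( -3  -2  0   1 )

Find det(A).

Expand along row 2 (it has 3 zeros):
  − (2) · M_21   where M_21 = det([-4 4 -1; 4 0 4; -2 0 1]) = -48
det = (-1)·(2)·(-48) = 96

|A| = 96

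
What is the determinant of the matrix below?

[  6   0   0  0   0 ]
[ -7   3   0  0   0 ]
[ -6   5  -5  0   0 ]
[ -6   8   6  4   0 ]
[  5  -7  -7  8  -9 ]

The matrix is lower triangular, so the determinant is the product of the diagonal entries:
det = (6) · (3) · (-5) · (4) · (-9) = 3240

3240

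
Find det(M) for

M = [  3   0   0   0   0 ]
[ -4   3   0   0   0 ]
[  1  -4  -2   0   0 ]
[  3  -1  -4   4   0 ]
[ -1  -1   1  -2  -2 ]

The determinant is 144.

M is lower triangular, so det(M) is the product of the diagonal entries:
det = (3) · (3) · (-2) · (4) · (-2) = 144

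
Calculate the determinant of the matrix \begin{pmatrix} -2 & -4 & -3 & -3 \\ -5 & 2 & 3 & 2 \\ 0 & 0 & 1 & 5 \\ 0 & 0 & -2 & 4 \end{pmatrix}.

The matrix is block upper-triangular with a 2×2 block and a 2×2 block on the diagonal, so its determinant equals the product of the determinants of the diagonal blocks.
det of the 2×2 block = -24
det of the 2×2 block = 14
det = (-24)·(14) = -336

The determinant is -336.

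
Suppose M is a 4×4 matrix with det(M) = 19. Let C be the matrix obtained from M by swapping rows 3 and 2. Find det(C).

-19

Swapping two rows multiplies the determinant by −1.
det(C) = (-1)·(19) = -19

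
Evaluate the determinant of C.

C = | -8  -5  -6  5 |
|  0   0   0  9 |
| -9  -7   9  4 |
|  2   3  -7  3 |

Expand along row 2 (it has 3 zeros):
  + (9) · M_24   where M_24 = det([-8 -5 -6; -9 -7 9; 2 3 -7]) = 127
det = (+1)·(9)·(127) = 1143

The determinant is 1143.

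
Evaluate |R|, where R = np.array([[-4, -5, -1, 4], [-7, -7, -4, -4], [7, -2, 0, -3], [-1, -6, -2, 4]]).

|R| = 569

Expand along row 3 (it has 1 zero):
  + (7) · M_31   where M_31 = det([-5 -1 4; -7 -4 -4; -6 -2 4]) = 28
  − (-2) · M_32   where M_32 = det([-4 -1 4; -7 -4 -4; -1 -2 4]) = 104
  − (-3) · M_34   where M_34 = det([-4 -5 -1; -7 -7 -4; -1 -6 -2]) = 55
det = (+1)·(7)·(28) + (-1)·(-2)·(104) + (-1)·(-3)·(55) = 569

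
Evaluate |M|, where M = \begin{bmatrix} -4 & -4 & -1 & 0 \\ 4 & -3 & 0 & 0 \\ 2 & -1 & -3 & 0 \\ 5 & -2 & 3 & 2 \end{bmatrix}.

det(M) = -172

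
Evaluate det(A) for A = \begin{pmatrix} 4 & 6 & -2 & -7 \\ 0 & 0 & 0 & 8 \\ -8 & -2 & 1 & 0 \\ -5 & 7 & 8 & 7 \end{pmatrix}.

Expand along row 2 (it has 3 zeros):
  + (8) · M_24   where M_24 = det([4 6 -2; -8 -2 1; -5 7 8]) = 394
det = (+1)·(8)·(394) = 3152

det(A) = 3152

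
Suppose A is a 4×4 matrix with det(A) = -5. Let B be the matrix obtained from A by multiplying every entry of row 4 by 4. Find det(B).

The determinant is -20.

Scaling one row by 4 multiplies the determinant by 4.
det(B) = (4)·(-5) = -20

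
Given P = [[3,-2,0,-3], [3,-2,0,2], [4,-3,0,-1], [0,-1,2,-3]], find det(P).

-10

Expand along column 3 (it has 3 zeros):
  − (2) · M_43   where M_43 = det([3 -2 -3; 3 -2 2; 4 -3 -1]) = 5
det = (-1)·(2)·(5) = -10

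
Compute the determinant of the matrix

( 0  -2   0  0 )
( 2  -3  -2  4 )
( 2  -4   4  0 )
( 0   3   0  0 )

Expand along row 1 (it has 3 zeros):
  − (-2) · M_12   where M_12 = det([2 -2 4; 2 4 0; 0 0 0]) = 0
det = (-1)·(-2)·(0) = 0

0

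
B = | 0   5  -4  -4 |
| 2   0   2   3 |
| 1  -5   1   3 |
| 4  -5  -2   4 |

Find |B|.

det(B) = 10

Expand along row 1 (it has 1 zero):
  − (5) · M_12   where M_12 = det([2 2 3; 1 1 3; 4 -2 4]) = 18
  + (-4) · M_13   where M_13 = det([2 0 3; 1 -5 3; 4 -5 4]) = 35
  − (-4) · M_14   where M_14 = det([2 0 2; 1 -5 1; 4 -5 -2]) = 60
det = (-1)·(5)·(18) + (+1)·(-4)·(35) + (-1)·(-4)·(60) = 10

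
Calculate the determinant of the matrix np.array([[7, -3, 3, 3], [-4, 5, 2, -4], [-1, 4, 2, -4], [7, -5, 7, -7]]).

Expand along row 1:
  + (7) · M_11   where M_11 = det([5 2 -4; 4 2 -4; -5 7 -7]) = 14
  − (-3) · M_12   where M_12 = det([-4 2 -4; -1 2 -4; 7 7 -7]) = -42
  + (3) · M_13   where M_13 = det([-4 5 -4; -1 4 -4; 7 -5 -7]) = 109
  − (3) · M_14   where M_14 = det([-4 5 2; -1 4 2; 7 -5 7]) = -93
det = (+1)·(7)·(14) + (-1)·(-3)·(-42) + (+1)·(3)·(109) + (-1)·(3)·(-93) = 578

578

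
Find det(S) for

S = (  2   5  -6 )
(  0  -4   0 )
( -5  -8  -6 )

168

Expand along row 2:
  + (-4) · |2 -6; -5 -6| = (-4)·(-12 − 30) = 168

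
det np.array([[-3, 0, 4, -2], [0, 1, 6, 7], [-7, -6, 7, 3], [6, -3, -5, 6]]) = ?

806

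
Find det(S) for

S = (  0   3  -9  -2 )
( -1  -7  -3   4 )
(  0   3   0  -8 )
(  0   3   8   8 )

576

Expand along column 1 (it has 3 zeros):
  − (-1) · M_21   where M_21 = det([3 -9 -2; 3 0 -8; 3 8 8]) = 576
det = (-1)·(-1)·(576) = 576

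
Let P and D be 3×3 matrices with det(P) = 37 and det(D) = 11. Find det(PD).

det(PD) = 407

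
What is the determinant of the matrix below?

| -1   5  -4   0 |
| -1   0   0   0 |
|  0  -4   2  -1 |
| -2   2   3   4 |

-1

Expand along row 2 (it has 3 zeros):
  − (-1) · M_21   where M_21 = det([5 -4 0; -4 2 -1; 2 3 4]) = -1
det = (-1)·(-1)·(-1) = -1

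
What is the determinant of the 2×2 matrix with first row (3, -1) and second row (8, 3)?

det = 3·3 − (-1)·8 = 9 − (-8) = 17

17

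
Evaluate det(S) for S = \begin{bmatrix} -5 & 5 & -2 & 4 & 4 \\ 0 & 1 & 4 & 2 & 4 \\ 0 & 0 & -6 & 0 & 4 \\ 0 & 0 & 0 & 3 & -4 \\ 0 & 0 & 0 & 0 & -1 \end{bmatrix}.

|S| = -90

S is upper triangular, so det(S) is the product of the diagonal entries:
det = (-5) · (1) · (-6) · (3) · (-1) = -90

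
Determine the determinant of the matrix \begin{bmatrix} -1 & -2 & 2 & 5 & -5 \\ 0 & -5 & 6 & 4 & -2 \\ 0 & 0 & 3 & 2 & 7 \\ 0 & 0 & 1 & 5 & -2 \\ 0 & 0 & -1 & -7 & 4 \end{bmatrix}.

The matrix is block upper-triangular with a 2×2 block and a 3×3 block on the diagonal, so its determinant equals the product of the determinants of the diagonal blocks.
det of the 2×2 block = 5
det of the 3×3 block = 0
det = (5)·(0) = 0

0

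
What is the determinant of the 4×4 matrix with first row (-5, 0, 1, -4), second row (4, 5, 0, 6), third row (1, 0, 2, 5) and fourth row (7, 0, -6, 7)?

Expand along column 2 (it has 3 zeros):
  + (5) · M_22   where M_22 = det([-5 1 -4; 1 2 5; 7 -6 7]) = -112
det = (+1)·(5)·(-112) = -560

-560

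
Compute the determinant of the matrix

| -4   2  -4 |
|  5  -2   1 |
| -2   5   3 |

-74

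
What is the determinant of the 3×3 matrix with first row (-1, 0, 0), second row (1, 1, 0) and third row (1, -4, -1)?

1

The matrix is lower triangular, so the determinant is the product of the diagonal entries:
det = (-1) · (1) · (-1) = 1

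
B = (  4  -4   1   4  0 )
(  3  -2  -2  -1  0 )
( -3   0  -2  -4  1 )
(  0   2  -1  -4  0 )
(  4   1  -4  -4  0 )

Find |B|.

Expand along column 5 (it has 4 zeros):
  + (1) · M_35   where M_35 = det([4 -4 1 4; 3 -2 -2 -1; 0 2 -1 -4; 4 1 -4 -4]) = 76
det = (+1)·(1)·(76) = 76

76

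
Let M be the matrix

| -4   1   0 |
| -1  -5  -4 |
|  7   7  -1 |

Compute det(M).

|M| = -161

Expand along row 1:
  + (-4) · |-5 -4; 7 -1| = (-4)·(5 − (-28)) = -132
  − 1 · |-1 -4; 7 -1| = −1·(1 − (-28)) = -29
Sum: (-132) + (-29) = -161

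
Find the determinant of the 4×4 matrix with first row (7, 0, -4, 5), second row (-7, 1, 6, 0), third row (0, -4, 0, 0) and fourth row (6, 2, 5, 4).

-1196

Expand along row 3 (it has 3 zeros):
  − (-4) · M_32   where M_32 = det([7 -4 5; -7 6 0; 6 5 4]) = -299
det = (-1)·(-4)·(-299) = -1196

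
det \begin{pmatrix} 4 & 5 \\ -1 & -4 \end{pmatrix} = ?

det = 4·(-4) − 5·(-1) = -16 − (-5) = -11

-11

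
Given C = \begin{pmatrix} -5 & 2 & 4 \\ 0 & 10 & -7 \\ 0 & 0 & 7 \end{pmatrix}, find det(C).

C is upper triangular, so det(C) is the product of the diagonal entries:
det = (-5) · (10) · (7) = -350

det(C) = -350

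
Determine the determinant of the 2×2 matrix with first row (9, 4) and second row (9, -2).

-54

det = 9·(-2) − 4·9 = -18 − 36 = -54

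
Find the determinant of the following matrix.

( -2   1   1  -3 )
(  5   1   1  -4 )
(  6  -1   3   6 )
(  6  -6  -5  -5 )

693

Expand along row 1:
  + (-2) · M_11   where M_11 = det([1 1 -4; -1 3 6; -6 -5 -5]) = -118
  − (1) · M_12   where M_12 = det([5 1 -4; 6 3 6; 6 -5 -5]) = 333
  + (1) · M_13   where M_13 = det([5 1 -4; 6 -1 6; 6 -6 -5]) = 391
  − (-3) · M_14   where M_14 = det([5 1 1; 6 -1 3; 6 -6 -5]) = 133
det = (+1)·(-2)·(-118) + (-1)·(1)·(333) + (+1)·(1)·(391) + (-1)·(-3)·(133) = 693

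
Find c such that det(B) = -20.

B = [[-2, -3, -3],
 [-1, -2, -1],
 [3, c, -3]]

-8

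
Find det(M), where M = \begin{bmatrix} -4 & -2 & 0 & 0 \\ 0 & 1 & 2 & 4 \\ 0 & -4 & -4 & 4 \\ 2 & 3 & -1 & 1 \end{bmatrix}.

Expand along row 1 (it has 2 zeros):
  + (-4) · M_11   where M_11 = det([1 2 4; -4 -4 4; 3 -1 1]) = 96
  − (-2) · M_12   where M_12 = det([0 2 4; 0 -4 4; 2 -1 1]) = 48
det = (+1)·(-4)·(96) + (-1)·(-2)·(48) = -288

det(M) = -288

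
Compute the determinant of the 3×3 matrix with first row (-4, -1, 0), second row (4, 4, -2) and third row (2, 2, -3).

Expand along row 1:
  + (-4) · |4 -2; 2 -3| = (-4)·(-12 − (-4)) = 32
  − (-1) · |4 -2; 2 -3| = −(-1)·(-12 − (-4)) = -8
Sum: (32) + (-8) = 24

The determinant is 24.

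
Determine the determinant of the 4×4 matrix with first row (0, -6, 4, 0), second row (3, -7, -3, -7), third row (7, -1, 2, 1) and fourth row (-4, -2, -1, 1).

1034

Expand along row 1 (it has 2 zeros):
  − (-6) · M_12   where M_12 = det([3 -3 -7; 7 2 1; -4 -1 1]) = 35
  + (4) · M_13   where M_13 = det([3 -7 -7; 7 -1 1; -4 -2 1]) = 206
det = (-1)·(-6)·(35) + (+1)·(4)·(206) = 1034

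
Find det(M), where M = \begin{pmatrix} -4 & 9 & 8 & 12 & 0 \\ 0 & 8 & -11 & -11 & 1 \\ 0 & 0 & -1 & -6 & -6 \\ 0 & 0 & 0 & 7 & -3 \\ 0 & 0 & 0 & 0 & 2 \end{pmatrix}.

448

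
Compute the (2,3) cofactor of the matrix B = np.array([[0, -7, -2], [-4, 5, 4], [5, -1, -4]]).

The cofactor is -35.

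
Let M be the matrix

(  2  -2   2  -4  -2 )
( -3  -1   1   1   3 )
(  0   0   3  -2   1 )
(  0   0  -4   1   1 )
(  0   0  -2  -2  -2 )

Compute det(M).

|M| = -240

M is block upper-triangular with a 2×2 block and a 3×3 block on the diagonal, so its determinant equals the product of the determinants of the diagonal blocks.
det of the 2×2 block = -8
det of the 3×3 block = 30
det = (-8)·(30) = -240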